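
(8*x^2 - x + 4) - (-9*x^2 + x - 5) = 17*x^2 - 2*x + 9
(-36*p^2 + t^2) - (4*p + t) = -36*p^2 - 4*p + t^2 - t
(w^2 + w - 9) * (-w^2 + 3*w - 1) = -w^4 + 2*w^3 + 11*w^2 - 28*w + 9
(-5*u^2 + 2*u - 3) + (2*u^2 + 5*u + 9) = -3*u^2 + 7*u + 6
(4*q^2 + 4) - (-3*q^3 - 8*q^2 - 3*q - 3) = 3*q^3 + 12*q^2 + 3*q + 7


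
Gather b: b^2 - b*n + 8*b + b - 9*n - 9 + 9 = b^2 + b*(9 - n) - 9*n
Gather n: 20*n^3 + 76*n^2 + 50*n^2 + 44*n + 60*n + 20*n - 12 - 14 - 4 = 20*n^3 + 126*n^2 + 124*n - 30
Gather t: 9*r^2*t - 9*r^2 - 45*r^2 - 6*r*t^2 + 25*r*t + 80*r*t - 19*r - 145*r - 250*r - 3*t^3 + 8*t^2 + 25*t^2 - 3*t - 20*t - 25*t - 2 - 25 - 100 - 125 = -54*r^2 - 414*r - 3*t^3 + t^2*(33 - 6*r) + t*(9*r^2 + 105*r - 48) - 252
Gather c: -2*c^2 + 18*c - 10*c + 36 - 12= -2*c^2 + 8*c + 24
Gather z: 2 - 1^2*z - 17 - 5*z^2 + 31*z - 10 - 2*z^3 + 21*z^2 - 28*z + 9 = -2*z^3 + 16*z^2 + 2*z - 16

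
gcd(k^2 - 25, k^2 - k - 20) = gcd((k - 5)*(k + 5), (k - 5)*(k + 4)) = k - 5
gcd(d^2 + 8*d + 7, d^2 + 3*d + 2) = d + 1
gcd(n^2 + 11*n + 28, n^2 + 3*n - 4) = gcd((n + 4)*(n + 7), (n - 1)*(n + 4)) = n + 4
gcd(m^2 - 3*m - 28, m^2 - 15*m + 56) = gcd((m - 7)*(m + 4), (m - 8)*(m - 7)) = m - 7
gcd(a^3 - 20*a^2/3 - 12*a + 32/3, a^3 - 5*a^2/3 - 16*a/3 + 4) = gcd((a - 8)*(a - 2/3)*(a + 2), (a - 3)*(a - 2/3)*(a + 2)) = a^2 + 4*a/3 - 4/3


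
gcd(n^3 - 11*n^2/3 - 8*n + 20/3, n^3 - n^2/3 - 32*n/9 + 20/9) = n^2 + 4*n/3 - 4/3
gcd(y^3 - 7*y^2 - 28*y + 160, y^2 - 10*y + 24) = y - 4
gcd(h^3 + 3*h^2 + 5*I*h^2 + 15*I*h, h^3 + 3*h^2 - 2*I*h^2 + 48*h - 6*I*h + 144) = h + 3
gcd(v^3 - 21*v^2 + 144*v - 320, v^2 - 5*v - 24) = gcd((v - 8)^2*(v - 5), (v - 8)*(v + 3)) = v - 8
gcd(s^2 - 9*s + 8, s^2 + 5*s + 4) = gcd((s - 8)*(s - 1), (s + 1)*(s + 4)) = 1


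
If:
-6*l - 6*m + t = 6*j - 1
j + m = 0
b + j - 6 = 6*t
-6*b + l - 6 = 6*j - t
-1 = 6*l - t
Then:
No Solution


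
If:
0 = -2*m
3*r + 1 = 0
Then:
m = 0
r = -1/3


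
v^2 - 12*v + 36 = (v - 6)^2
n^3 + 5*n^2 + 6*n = n*(n + 2)*(n + 3)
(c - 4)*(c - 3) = c^2 - 7*c + 12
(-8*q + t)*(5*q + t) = -40*q^2 - 3*q*t + t^2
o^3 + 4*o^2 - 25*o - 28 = (o - 4)*(o + 1)*(o + 7)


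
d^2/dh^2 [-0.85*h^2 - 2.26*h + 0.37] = -1.70000000000000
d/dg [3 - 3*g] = -3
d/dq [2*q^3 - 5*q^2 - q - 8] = 6*q^2 - 10*q - 1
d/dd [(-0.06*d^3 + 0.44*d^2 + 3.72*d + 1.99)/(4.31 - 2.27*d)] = (0.2724*d^3 - 1.7746*d^2 + 3.7928*d + 20.5505)/(5.1529*d^2 - 19.5674*d + 18.5761)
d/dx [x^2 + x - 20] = 2*x + 1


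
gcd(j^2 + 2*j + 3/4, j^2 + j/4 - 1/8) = j + 1/2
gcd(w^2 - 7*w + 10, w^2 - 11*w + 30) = w - 5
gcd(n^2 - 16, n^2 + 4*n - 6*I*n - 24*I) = n + 4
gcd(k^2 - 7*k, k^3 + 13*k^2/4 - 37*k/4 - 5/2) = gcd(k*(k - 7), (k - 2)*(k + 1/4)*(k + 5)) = 1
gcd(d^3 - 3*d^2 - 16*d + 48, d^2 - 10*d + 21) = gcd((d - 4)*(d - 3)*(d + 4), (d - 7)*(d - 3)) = d - 3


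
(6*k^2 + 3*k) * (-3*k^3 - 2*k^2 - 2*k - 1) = -18*k^5 - 21*k^4 - 18*k^3 - 12*k^2 - 3*k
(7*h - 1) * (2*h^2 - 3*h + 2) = 14*h^3 - 23*h^2 + 17*h - 2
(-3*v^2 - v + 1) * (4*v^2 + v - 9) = -12*v^4 - 7*v^3 + 30*v^2 + 10*v - 9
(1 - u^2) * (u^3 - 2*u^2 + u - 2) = -u^5 + 2*u^4 + u - 2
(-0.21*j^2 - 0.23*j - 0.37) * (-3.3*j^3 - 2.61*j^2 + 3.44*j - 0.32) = 0.693*j^5 + 1.3071*j^4 + 1.0989*j^3 + 0.2417*j^2 - 1.1992*j + 0.1184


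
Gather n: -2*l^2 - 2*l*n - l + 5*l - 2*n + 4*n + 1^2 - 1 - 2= -2*l^2 + 4*l + n*(2 - 2*l) - 2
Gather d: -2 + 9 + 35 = 42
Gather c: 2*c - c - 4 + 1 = c - 3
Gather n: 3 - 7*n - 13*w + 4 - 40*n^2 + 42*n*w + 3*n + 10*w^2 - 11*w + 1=-40*n^2 + n*(42*w - 4) + 10*w^2 - 24*w + 8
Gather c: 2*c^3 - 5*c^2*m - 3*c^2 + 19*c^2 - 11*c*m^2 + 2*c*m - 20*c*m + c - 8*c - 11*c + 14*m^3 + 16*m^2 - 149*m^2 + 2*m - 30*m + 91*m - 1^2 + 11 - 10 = 2*c^3 + c^2*(16 - 5*m) + c*(-11*m^2 - 18*m - 18) + 14*m^3 - 133*m^2 + 63*m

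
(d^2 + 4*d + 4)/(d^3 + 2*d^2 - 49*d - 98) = (d + 2)/(d^2 - 49)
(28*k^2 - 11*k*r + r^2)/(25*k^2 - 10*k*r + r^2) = (28*k^2 - 11*k*r + r^2)/(25*k^2 - 10*k*r + r^2)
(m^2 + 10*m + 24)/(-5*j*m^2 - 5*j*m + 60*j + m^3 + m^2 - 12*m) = (-m - 6)/(5*j*m - 15*j - m^2 + 3*m)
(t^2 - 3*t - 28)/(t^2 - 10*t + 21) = (t + 4)/(t - 3)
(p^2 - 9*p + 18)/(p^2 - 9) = (p - 6)/(p + 3)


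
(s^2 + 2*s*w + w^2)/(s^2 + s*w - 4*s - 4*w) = (s + w)/(s - 4)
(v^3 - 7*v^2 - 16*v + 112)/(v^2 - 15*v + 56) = (v^2 - 16)/(v - 8)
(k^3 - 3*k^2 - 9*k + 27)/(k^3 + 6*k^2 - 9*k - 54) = (k - 3)/(k + 6)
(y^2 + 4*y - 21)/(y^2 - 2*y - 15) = (-y^2 - 4*y + 21)/(-y^2 + 2*y + 15)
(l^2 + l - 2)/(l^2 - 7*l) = (l^2 + l - 2)/(l*(l - 7))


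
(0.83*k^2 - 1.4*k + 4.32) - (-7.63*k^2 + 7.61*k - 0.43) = 8.46*k^2 - 9.01*k + 4.75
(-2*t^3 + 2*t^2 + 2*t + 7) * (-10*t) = 20*t^4 - 20*t^3 - 20*t^2 - 70*t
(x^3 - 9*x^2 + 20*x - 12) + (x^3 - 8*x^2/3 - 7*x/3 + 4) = 2*x^3 - 35*x^2/3 + 53*x/3 - 8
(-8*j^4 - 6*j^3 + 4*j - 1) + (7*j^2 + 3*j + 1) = -8*j^4 - 6*j^3 + 7*j^2 + 7*j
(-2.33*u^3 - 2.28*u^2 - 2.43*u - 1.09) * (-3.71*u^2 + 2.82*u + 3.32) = 8.6443*u^5 + 1.8882*u^4 - 5.1499*u^3 - 10.3783*u^2 - 11.1414*u - 3.6188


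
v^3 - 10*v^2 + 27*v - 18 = (v - 6)*(v - 3)*(v - 1)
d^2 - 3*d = d*(d - 3)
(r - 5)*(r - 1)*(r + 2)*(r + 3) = r^4 - r^3 - 19*r^2 - 11*r + 30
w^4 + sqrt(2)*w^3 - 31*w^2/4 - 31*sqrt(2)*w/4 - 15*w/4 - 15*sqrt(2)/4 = (w - 3)*(w + 1/2)*(w + 5/2)*(w + sqrt(2))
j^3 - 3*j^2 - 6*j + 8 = (j - 4)*(j - 1)*(j + 2)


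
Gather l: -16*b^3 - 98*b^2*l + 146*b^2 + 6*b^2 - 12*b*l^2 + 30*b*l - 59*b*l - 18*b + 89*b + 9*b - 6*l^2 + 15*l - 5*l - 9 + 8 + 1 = -16*b^3 + 152*b^2 + 80*b + l^2*(-12*b - 6) + l*(-98*b^2 - 29*b + 10)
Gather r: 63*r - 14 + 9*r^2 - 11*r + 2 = 9*r^2 + 52*r - 12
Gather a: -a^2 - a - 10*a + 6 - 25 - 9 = -a^2 - 11*a - 28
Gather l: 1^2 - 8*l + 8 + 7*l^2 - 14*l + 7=7*l^2 - 22*l + 16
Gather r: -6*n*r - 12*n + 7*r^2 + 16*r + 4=-12*n + 7*r^2 + r*(16 - 6*n) + 4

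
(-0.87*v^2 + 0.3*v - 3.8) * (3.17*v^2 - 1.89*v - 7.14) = -2.7579*v^4 + 2.5953*v^3 - 6.4012*v^2 + 5.04*v + 27.132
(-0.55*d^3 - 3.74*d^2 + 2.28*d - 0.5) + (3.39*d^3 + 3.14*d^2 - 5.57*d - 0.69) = 2.84*d^3 - 0.6*d^2 - 3.29*d - 1.19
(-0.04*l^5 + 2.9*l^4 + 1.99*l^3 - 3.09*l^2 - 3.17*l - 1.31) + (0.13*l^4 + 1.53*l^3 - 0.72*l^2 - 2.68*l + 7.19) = -0.04*l^5 + 3.03*l^4 + 3.52*l^3 - 3.81*l^2 - 5.85*l + 5.88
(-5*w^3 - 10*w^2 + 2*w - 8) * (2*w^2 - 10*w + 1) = -10*w^5 + 30*w^4 + 99*w^3 - 46*w^2 + 82*w - 8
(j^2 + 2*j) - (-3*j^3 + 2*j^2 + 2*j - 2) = 3*j^3 - j^2 + 2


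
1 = 1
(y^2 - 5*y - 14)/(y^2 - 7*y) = (y + 2)/y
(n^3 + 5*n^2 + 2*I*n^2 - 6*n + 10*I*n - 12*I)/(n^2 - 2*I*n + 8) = (n^2 + 5*n - 6)/(n - 4*I)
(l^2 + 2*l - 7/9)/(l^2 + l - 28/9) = (3*l - 1)/(3*l - 4)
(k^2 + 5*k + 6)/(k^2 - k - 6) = (k + 3)/(k - 3)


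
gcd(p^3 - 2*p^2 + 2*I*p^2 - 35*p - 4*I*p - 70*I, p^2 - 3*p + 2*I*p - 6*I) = p + 2*I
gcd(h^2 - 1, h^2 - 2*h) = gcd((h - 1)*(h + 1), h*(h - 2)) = 1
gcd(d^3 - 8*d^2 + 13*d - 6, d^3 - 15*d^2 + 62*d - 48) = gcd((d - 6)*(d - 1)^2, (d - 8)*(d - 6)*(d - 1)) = d^2 - 7*d + 6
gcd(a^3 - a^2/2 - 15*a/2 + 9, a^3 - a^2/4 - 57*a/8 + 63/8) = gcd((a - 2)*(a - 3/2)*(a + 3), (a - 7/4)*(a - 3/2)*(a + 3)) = a^2 + 3*a/2 - 9/2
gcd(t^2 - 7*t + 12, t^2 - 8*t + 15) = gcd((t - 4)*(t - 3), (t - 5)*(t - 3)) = t - 3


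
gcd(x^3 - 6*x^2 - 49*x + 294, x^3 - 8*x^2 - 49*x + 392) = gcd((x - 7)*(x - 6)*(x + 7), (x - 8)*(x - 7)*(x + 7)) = x^2 - 49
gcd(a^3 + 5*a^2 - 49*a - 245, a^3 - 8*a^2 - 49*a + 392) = a^2 - 49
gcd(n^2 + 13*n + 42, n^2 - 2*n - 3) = 1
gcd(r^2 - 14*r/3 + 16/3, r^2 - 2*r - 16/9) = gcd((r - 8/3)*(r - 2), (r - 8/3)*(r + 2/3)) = r - 8/3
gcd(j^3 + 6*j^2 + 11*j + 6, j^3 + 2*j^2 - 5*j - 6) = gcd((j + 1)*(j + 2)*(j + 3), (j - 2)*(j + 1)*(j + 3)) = j^2 + 4*j + 3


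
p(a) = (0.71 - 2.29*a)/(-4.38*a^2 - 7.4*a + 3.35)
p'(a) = (0.71 - 2.29*a)*(8.76*a + 7.4)/(-4.38*a^2 - 7.4*a + 3.35)^2 - 2.29/(-4.38*a^2 - 7.4*a + 3.35) = (-10.0302*a^2 + 6.2196*a - 2.4175)/(19.1844*a^4 + 64.824*a^3 + 25.414*a^2 - 49.58*a + 11.2225)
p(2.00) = 0.13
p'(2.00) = -0.04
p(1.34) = 0.16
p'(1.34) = -0.06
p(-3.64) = -0.33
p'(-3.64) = -0.21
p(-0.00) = 0.21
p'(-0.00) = -0.22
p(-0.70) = 0.36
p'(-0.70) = -0.29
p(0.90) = 0.20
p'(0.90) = -0.11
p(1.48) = 0.16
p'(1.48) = -0.05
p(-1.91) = 3.38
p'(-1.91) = -22.46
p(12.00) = 0.04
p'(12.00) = -0.00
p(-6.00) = -0.13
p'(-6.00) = -0.03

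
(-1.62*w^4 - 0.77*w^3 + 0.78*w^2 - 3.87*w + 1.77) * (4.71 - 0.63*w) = 1.0206*w^5 - 7.1451*w^4 - 4.1181*w^3 + 6.1119*w^2 - 19.3428*w + 8.3367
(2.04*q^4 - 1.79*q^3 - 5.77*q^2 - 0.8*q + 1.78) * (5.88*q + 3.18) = 11.9952*q^5 - 4.038*q^4 - 39.6198*q^3 - 23.0526*q^2 + 7.9224*q + 5.6604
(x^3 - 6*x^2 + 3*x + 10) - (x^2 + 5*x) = x^3 - 7*x^2 - 2*x + 10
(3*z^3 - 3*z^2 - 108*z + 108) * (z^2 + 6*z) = 3*z^5 + 15*z^4 - 126*z^3 - 540*z^2 + 648*z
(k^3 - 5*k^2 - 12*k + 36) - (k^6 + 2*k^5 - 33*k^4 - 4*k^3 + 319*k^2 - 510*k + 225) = -k^6 - 2*k^5 + 33*k^4 + 5*k^3 - 324*k^2 + 498*k - 189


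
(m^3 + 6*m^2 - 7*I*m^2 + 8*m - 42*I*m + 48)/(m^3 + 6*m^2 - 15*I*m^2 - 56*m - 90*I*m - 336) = (m + I)/(m - 7*I)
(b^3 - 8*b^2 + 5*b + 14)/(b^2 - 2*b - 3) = (b^2 - 9*b + 14)/(b - 3)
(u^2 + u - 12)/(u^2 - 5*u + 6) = (u + 4)/(u - 2)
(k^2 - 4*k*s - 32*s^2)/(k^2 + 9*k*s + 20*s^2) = (k - 8*s)/(k + 5*s)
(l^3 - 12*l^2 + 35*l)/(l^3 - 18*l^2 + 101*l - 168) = l*(l - 5)/(l^2 - 11*l + 24)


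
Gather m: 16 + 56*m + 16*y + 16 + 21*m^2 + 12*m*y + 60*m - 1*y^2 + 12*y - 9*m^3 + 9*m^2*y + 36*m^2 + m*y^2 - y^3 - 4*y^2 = -9*m^3 + m^2*(9*y + 57) + m*(y^2 + 12*y + 116) - y^3 - 5*y^2 + 28*y + 32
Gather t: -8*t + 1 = 1 - 8*t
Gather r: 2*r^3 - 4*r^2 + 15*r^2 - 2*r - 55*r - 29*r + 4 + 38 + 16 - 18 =2*r^3 + 11*r^2 - 86*r + 40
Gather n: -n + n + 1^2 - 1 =0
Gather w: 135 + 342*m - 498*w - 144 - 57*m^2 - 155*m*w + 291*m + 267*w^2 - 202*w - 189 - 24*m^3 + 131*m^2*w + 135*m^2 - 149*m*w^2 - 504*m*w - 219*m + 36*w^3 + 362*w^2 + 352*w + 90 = -24*m^3 + 78*m^2 + 414*m + 36*w^3 + w^2*(629 - 149*m) + w*(131*m^2 - 659*m - 348) - 108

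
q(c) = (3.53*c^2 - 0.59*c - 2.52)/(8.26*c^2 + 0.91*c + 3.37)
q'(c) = (-16.52*c - 0.91)*(3.53*c^2 - 0.59*c - 2.52)/(8.26*c^2 + 0.91*c + 3.37)^2 + (7.06*c - 0.59)/(8.26*c^2 + 0.91*c + 3.37)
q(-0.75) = -0.01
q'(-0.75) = -0.82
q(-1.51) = 0.31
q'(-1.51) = -0.18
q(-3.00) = 0.41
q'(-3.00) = -0.02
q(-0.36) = -0.45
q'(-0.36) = -1.31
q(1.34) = 0.16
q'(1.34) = 0.27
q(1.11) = 0.08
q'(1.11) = 0.39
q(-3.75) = 0.42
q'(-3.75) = -0.01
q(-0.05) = -0.74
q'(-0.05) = -0.26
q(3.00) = 0.34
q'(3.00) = 0.04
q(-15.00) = 0.43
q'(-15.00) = 0.00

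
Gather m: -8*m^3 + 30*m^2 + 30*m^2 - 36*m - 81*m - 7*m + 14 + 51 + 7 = -8*m^3 + 60*m^2 - 124*m + 72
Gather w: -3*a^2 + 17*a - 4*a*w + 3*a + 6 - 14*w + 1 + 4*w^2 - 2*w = -3*a^2 + 20*a + 4*w^2 + w*(-4*a - 16) + 7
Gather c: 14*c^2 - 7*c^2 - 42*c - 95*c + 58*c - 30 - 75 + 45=7*c^2 - 79*c - 60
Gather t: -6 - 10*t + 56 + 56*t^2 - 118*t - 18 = 56*t^2 - 128*t + 32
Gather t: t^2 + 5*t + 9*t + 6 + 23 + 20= t^2 + 14*t + 49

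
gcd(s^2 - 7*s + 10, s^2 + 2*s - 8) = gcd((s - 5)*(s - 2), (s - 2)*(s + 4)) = s - 2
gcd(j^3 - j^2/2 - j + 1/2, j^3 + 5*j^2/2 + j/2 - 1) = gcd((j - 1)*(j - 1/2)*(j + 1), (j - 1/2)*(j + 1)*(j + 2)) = j^2 + j/2 - 1/2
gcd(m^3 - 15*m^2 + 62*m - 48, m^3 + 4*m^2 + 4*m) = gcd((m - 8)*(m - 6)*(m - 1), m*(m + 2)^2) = 1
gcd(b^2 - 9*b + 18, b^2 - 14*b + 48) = b - 6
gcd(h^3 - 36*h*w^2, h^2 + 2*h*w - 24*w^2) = h + 6*w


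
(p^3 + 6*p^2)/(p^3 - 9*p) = p*(p + 6)/(p^2 - 9)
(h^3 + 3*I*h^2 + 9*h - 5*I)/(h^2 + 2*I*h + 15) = (h^2 - 2*I*h - 1)/(h - 3*I)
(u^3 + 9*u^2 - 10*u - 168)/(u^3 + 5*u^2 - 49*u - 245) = (u^2 + 2*u - 24)/(u^2 - 2*u - 35)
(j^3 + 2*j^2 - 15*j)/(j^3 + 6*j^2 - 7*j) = (j^2 + 2*j - 15)/(j^2 + 6*j - 7)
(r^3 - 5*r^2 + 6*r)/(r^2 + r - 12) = r*(r - 2)/(r + 4)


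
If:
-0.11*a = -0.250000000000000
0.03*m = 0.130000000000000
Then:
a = 2.27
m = 4.33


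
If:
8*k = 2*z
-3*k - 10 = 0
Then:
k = -10/3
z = -40/3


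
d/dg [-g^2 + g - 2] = 1 - 2*g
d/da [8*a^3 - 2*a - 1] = 24*a^2 - 2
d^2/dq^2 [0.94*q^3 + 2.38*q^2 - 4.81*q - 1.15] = 5.64*q + 4.76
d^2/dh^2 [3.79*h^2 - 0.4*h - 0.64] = 7.58000000000000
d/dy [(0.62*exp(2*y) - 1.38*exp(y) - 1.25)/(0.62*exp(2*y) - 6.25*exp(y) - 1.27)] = (-3.0194*exp(2*y) - 0.0247999999999999*exp(y) - 6.0599)*exp(y)/(0.3844*exp(4*y) - 7.75*exp(3*y) + 37.4877*exp(2*y) + 15.875*exp(y) + 1.6129)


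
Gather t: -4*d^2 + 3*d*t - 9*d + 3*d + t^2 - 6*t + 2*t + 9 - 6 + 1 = -4*d^2 - 6*d + t^2 + t*(3*d - 4) + 4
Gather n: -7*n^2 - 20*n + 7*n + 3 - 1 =-7*n^2 - 13*n + 2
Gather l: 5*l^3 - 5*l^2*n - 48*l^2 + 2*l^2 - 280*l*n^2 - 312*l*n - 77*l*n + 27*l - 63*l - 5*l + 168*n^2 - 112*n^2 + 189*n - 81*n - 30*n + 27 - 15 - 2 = 5*l^3 + l^2*(-5*n - 46) + l*(-280*n^2 - 389*n - 41) + 56*n^2 + 78*n + 10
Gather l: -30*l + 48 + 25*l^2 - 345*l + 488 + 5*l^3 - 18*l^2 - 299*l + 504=5*l^3 + 7*l^2 - 674*l + 1040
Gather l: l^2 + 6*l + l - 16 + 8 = l^2 + 7*l - 8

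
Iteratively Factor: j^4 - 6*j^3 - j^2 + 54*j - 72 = (j + 3)*(j^3 - 9*j^2 + 26*j - 24) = (j - 3)*(j + 3)*(j^2 - 6*j + 8) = (j - 3)*(j - 2)*(j + 3)*(j - 4)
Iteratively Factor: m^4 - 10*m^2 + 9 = (m + 1)*(m^3 - m^2 - 9*m + 9) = (m - 3)*(m + 1)*(m^2 + 2*m - 3) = (m - 3)*(m - 1)*(m + 1)*(m + 3)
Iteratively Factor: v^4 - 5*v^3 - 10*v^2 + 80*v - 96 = (v - 4)*(v^3 - v^2 - 14*v + 24) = (v - 4)*(v + 4)*(v^2 - 5*v + 6) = (v - 4)*(v - 2)*(v + 4)*(v - 3)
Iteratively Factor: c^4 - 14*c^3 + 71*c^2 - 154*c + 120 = (c - 2)*(c^3 - 12*c^2 + 47*c - 60) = (c - 3)*(c - 2)*(c^2 - 9*c + 20) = (c - 5)*(c - 3)*(c - 2)*(c - 4)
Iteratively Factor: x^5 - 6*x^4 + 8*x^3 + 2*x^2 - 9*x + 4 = (x - 1)*(x^4 - 5*x^3 + 3*x^2 + 5*x - 4) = (x - 1)^2*(x^3 - 4*x^2 - x + 4) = (x - 4)*(x - 1)^2*(x^2 - 1) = (x - 4)*(x - 1)^2*(x + 1)*(x - 1)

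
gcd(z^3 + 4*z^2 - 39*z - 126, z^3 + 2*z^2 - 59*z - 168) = z^2 + 10*z + 21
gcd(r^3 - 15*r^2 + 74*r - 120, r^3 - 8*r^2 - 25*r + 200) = r - 5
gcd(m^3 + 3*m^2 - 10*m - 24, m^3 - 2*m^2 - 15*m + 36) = m^2 + m - 12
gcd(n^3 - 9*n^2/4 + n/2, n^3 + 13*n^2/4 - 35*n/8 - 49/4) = n - 2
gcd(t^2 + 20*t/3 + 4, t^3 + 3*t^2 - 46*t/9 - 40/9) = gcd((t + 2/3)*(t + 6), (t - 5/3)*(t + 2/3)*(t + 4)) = t + 2/3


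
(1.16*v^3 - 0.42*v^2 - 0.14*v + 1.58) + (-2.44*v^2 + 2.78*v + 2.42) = 1.16*v^3 - 2.86*v^2 + 2.64*v + 4.0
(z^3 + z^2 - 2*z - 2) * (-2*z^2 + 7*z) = -2*z^5 + 5*z^4 + 11*z^3 - 10*z^2 - 14*z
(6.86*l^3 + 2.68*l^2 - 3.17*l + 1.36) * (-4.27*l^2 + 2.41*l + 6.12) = -29.2922*l^5 + 5.089*l^4 + 61.9779*l^3 + 2.9547*l^2 - 16.1228*l + 8.3232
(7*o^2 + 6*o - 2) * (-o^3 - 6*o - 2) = -7*o^5 - 6*o^4 - 40*o^3 - 50*o^2 + 4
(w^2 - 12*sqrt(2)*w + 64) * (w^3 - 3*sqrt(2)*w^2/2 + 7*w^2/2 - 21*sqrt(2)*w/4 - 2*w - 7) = w^5 - 27*sqrt(2)*w^4/2 + 7*w^4/2 - 189*sqrt(2)*w^3/4 + 98*w^3 - 72*sqrt(2)*w^2 + 343*w^2 - 252*sqrt(2)*w - 128*w - 448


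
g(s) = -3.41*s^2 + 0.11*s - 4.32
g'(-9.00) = 61.49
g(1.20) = -9.10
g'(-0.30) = 2.16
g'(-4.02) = 27.53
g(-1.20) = -9.36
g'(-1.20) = 8.29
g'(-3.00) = 20.57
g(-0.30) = -4.66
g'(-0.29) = 2.09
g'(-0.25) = 1.82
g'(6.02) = -40.95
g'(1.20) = -8.07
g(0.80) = -6.41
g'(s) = 0.11 - 6.82*s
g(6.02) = -127.24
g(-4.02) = -59.87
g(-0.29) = -4.64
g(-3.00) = -35.34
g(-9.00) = -281.52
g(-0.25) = -4.56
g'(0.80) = -5.35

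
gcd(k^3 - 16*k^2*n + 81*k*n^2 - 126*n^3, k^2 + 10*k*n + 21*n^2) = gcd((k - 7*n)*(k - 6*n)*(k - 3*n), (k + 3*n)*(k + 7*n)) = 1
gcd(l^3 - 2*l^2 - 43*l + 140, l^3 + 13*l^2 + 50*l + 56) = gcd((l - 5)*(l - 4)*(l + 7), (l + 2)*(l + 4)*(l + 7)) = l + 7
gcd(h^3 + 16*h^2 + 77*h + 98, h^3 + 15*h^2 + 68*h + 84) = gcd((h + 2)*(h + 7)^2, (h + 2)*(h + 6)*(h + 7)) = h^2 + 9*h + 14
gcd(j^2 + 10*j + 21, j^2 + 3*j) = j + 3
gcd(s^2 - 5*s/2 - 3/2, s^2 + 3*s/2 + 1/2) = s + 1/2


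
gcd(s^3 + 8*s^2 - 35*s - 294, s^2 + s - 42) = s^2 + s - 42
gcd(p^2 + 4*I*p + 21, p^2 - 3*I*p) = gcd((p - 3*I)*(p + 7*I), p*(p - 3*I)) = p - 3*I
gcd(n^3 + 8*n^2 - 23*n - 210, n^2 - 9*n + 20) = n - 5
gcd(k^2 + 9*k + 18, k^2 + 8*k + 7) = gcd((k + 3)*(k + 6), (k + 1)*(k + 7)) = 1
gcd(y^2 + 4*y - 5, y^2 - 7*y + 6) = y - 1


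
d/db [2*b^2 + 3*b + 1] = 4*b + 3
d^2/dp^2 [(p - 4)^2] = 2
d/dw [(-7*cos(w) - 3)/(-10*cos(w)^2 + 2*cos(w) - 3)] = (70*cos(w)^2 + 60*cos(w) - 27)*sin(w)/(10*sin(w)^2 + 2*cos(w) - 13)^2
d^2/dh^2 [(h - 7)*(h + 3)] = 2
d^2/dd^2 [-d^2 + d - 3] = -2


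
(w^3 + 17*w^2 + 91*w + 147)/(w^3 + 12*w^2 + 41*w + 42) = (w + 7)/(w + 2)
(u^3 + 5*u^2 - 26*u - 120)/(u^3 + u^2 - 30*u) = (u + 4)/u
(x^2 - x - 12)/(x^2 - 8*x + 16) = (x + 3)/(x - 4)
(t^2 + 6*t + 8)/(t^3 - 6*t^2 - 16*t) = (t + 4)/(t*(t - 8))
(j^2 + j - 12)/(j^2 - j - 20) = (j - 3)/(j - 5)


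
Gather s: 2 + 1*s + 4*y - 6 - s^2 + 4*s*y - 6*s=-s^2 + s*(4*y - 5) + 4*y - 4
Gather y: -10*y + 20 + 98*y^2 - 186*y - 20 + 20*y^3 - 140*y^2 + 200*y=20*y^3 - 42*y^2 + 4*y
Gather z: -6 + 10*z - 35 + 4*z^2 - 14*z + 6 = 4*z^2 - 4*z - 35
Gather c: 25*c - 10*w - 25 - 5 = 25*c - 10*w - 30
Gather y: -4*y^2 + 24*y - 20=-4*y^2 + 24*y - 20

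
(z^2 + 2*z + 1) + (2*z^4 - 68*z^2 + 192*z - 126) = 2*z^4 - 67*z^2 + 194*z - 125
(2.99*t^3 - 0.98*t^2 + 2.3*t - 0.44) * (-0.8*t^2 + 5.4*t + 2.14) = -2.392*t^5 + 16.93*t^4 - 0.733399999999999*t^3 + 10.6748*t^2 + 2.546*t - 0.9416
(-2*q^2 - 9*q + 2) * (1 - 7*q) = 14*q^3 + 61*q^2 - 23*q + 2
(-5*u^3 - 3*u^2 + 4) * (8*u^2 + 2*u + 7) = -40*u^5 - 34*u^4 - 41*u^3 + 11*u^2 + 8*u + 28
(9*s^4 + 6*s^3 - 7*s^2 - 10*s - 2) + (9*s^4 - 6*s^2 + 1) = 18*s^4 + 6*s^3 - 13*s^2 - 10*s - 1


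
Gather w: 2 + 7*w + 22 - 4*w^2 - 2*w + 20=-4*w^2 + 5*w + 44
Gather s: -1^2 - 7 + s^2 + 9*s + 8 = s^2 + 9*s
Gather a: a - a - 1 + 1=0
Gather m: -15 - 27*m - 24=-27*m - 39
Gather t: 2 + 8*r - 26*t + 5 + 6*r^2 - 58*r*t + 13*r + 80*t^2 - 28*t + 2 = 6*r^2 + 21*r + 80*t^2 + t*(-58*r - 54) + 9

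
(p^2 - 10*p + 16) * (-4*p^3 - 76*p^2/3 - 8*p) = -4*p^5 + 44*p^4/3 + 544*p^3/3 - 976*p^2/3 - 128*p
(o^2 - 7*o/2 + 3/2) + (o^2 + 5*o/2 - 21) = 2*o^2 - o - 39/2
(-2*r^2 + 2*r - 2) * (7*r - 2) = -14*r^3 + 18*r^2 - 18*r + 4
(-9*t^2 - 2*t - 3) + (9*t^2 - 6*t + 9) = 6 - 8*t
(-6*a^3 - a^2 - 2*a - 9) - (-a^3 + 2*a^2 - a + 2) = -5*a^3 - 3*a^2 - a - 11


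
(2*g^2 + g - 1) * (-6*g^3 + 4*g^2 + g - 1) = -12*g^5 + 2*g^4 + 12*g^3 - 5*g^2 - 2*g + 1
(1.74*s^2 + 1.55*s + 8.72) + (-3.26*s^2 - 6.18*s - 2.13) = -1.52*s^2 - 4.63*s + 6.59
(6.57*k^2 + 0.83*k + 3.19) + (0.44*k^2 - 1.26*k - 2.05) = 7.01*k^2 - 0.43*k + 1.14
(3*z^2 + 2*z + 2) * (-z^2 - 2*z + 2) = -3*z^4 - 8*z^3 + 4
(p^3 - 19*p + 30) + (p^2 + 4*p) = p^3 + p^2 - 15*p + 30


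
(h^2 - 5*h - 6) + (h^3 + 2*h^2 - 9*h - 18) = h^3 + 3*h^2 - 14*h - 24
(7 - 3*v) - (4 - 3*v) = 3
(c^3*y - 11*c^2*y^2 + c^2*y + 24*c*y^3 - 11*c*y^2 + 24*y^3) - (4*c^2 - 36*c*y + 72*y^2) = c^3*y - 11*c^2*y^2 + c^2*y - 4*c^2 + 24*c*y^3 - 11*c*y^2 + 36*c*y + 24*y^3 - 72*y^2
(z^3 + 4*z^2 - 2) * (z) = z^4 + 4*z^3 - 2*z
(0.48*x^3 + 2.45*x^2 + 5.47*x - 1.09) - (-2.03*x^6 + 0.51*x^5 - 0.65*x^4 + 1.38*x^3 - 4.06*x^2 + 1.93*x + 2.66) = 2.03*x^6 - 0.51*x^5 + 0.65*x^4 - 0.9*x^3 + 6.51*x^2 + 3.54*x - 3.75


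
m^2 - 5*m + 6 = (m - 3)*(m - 2)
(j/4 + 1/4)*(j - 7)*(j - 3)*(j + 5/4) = j^4/4 - 31*j^3/16 - j^2/16 + 139*j/16 + 105/16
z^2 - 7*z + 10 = (z - 5)*(z - 2)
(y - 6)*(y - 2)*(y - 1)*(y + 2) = y^4 - 7*y^3 + 2*y^2 + 28*y - 24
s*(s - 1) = s^2 - s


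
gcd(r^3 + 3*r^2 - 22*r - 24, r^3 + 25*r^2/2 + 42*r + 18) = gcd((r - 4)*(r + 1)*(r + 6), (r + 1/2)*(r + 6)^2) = r + 6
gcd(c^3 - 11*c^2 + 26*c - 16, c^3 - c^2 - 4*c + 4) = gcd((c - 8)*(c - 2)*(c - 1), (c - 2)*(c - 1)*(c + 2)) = c^2 - 3*c + 2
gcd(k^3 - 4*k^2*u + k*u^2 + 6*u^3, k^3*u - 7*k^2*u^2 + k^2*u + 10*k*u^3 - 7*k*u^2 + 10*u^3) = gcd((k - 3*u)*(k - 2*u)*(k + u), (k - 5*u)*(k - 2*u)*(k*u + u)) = -k + 2*u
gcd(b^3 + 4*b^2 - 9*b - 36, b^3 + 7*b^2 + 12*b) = b^2 + 7*b + 12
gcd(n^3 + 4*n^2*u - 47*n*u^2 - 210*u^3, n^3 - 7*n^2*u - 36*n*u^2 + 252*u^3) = -n^2 + n*u + 42*u^2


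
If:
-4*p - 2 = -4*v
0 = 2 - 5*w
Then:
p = v - 1/2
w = 2/5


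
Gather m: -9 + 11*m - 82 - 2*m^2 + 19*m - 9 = -2*m^2 + 30*m - 100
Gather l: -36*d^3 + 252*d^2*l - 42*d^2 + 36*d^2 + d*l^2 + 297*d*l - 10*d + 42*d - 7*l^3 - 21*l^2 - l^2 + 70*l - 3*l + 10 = -36*d^3 - 6*d^2 + 32*d - 7*l^3 + l^2*(d - 22) + l*(252*d^2 + 297*d + 67) + 10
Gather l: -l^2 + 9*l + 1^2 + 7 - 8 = -l^2 + 9*l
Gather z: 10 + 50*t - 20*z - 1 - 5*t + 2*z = 45*t - 18*z + 9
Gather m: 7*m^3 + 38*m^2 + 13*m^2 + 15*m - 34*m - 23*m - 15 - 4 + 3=7*m^3 + 51*m^2 - 42*m - 16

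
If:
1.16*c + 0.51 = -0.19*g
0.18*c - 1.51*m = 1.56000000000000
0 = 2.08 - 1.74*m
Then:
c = 18.69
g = -116.82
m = 1.20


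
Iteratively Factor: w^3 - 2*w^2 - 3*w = (w - 3)*(w^2 + w) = w*(w - 3)*(w + 1)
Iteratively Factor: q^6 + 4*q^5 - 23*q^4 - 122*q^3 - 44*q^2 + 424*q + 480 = (q + 2)*(q^5 + 2*q^4 - 27*q^3 - 68*q^2 + 92*q + 240) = (q + 2)^2*(q^4 - 27*q^2 - 14*q + 120) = (q + 2)^2*(q + 3)*(q^3 - 3*q^2 - 18*q + 40) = (q + 2)^2*(q + 3)*(q + 4)*(q^2 - 7*q + 10) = (q - 2)*(q + 2)^2*(q + 3)*(q + 4)*(q - 5)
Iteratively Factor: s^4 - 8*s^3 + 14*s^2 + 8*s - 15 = (s - 1)*(s^3 - 7*s^2 + 7*s + 15) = (s - 1)*(s + 1)*(s^2 - 8*s + 15) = (s - 5)*(s - 1)*(s + 1)*(s - 3)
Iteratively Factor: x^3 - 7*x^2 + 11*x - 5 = (x - 1)*(x^2 - 6*x + 5) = (x - 5)*(x - 1)*(x - 1)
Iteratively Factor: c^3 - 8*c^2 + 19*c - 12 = (c - 1)*(c^2 - 7*c + 12) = (c - 3)*(c - 1)*(c - 4)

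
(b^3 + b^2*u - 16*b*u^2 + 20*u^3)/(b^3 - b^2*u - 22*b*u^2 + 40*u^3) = (-b + 2*u)/(-b + 4*u)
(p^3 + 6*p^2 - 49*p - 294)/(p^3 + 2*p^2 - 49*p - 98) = (p + 6)/(p + 2)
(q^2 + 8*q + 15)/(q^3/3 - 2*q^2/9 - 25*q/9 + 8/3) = 9*(q + 5)/(3*q^2 - 11*q + 8)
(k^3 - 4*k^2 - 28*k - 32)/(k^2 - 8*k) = k + 4 + 4/k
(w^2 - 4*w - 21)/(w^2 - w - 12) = (w - 7)/(w - 4)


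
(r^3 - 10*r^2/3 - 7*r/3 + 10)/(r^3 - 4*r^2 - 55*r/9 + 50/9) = 3*(r^2 - 5*r + 6)/(3*r^2 - 17*r + 10)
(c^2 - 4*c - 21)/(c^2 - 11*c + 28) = (c + 3)/(c - 4)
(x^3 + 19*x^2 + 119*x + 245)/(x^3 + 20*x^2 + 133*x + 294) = (x + 5)/(x + 6)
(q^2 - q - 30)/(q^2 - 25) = (q - 6)/(q - 5)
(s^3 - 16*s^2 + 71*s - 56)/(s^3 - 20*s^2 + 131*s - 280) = (s - 1)/(s - 5)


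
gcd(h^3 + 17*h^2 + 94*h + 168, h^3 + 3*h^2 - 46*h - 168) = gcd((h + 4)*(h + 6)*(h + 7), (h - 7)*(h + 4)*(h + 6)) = h^2 + 10*h + 24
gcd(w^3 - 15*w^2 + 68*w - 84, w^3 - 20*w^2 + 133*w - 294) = w^2 - 13*w + 42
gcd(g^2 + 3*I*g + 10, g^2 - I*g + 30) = g + 5*I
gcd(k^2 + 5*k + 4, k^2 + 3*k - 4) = k + 4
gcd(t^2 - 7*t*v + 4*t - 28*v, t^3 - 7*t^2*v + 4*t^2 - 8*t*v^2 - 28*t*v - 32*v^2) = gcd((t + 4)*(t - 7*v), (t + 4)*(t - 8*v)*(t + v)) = t + 4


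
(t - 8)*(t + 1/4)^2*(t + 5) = t^4 - 5*t^3/2 - 663*t^2/16 - 323*t/16 - 5/2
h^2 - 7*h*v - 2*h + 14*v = (h - 2)*(h - 7*v)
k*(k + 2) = k^2 + 2*k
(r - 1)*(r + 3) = r^2 + 2*r - 3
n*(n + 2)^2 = n^3 + 4*n^2 + 4*n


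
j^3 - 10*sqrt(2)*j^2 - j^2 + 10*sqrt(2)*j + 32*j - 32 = (j - 1)*(j - 8*sqrt(2))*(j - 2*sqrt(2))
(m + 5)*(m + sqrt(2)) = m^2 + sqrt(2)*m + 5*m + 5*sqrt(2)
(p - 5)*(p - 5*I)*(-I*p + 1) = -I*p^3 - 4*p^2 + 5*I*p^2 + 20*p - 5*I*p + 25*I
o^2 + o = o*(o + 1)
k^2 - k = k*(k - 1)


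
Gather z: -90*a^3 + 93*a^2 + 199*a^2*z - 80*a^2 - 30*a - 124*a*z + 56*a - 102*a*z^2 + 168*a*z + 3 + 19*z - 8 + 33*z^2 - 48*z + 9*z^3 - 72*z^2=-90*a^3 + 13*a^2 + 26*a + 9*z^3 + z^2*(-102*a - 39) + z*(199*a^2 + 44*a - 29) - 5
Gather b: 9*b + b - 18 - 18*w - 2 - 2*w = 10*b - 20*w - 20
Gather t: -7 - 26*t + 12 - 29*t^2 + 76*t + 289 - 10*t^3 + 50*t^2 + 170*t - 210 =-10*t^3 + 21*t^2 + 220*t + 84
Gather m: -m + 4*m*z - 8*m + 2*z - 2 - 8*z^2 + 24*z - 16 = m*(4*z - 9) - 8*z^2 + 26*z - 18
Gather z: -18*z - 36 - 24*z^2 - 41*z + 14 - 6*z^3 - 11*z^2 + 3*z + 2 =-6*z^3 - 35*z^2 - 56*z - 20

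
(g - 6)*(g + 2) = g^2 - 4*g - 12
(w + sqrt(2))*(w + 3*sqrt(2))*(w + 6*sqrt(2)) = w^3 + 10*sqrt(2)*w^2 + 54*w + 36*sqrt(2)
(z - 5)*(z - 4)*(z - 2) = z^3 - 11*z^2 + 38*z - 40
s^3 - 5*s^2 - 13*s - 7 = (s - 7)*(s + 1)^2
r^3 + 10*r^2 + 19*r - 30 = (r - 1)*(r + 5)*(r + 6)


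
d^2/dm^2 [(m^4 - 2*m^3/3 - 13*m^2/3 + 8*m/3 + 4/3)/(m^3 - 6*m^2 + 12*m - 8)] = 2*(47*m - 10)/(3*(m^4 - 8*m^3 + 24*m^2 - 32*m + 16))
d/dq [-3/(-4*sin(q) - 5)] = -12*cos(q)/(4*sin(q) + 5)^2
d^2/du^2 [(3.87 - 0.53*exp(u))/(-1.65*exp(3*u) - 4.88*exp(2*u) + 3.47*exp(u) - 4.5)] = (5.7717*exp(6*u) - 82.021995*exp(5*u) - 318.013948*exp(4*u) - 366.514984*exp(3*u) + 385.379046*exp(2*u) + 301.618467*exp(u) - 49.69755)*exp(u)/(4.492125*exp(9*u) + 39.8574*exp(8*u) + 89.540055*exp(7*u) - 14.674618*exp(6*u) + 29.098551*exp(5*u) + 343.184676*exp(4*u) - 398.751623*exp(3*u) + 459.01215*exp(2*u) - 210.8025*exp(u) + 91.125)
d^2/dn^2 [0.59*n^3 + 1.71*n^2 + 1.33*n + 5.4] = 3.54*n + 3.42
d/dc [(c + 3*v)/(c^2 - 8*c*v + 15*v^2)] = (c^2 - 8*c*v + 15*v^2 - 2*(c - 4*v)*(c + 3*v))/(c^2 - 8*c*v + 15*v^2)^2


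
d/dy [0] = 0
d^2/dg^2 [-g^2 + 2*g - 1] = -2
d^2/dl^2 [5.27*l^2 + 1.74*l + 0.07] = 10.5400000000000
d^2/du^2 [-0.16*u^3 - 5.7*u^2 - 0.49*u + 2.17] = -0.96*u - 11.4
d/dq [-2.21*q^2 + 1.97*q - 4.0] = 1.97 - 4.42*q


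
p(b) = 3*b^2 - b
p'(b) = 6*b - 1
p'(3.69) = 21.14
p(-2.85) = 27.22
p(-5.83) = 107.80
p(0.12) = -0.08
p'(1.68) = 9.08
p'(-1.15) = -7.90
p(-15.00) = 690.00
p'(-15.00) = -91.00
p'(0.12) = -0.28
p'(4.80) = 27.80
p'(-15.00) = -91.00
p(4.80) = 64.32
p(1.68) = 6.79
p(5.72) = 92.44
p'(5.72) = 33.32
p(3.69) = 37.16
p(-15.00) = 690.00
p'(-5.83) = -35.98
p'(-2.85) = -18.10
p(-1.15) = 5.12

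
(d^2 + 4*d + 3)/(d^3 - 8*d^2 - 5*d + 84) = (d + 1)/(d^2 - 11*d + 28)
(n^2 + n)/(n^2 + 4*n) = (n + 1)/(n + 4)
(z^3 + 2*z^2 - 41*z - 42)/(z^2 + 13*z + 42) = (z^2 - 5*z - 6)/(z + 6)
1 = 1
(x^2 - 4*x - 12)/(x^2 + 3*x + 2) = (x - 6)/(x + 1)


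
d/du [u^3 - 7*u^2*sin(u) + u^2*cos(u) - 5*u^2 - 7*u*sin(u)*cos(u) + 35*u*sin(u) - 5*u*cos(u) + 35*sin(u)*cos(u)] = -u^2*sin(u) - 7*u^2*cos(u) + 3*u^2 - 9*u*sin(u) + 37*u*cos(u) - 7*u*cos(2*u) - 10*u + 35*sin(u) - 7*sin(2*u)/2 - 5*cos(u) + 35*cos(2*u)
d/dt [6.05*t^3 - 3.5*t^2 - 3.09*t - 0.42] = 18.15*t^2 - 7.0*t - 3.09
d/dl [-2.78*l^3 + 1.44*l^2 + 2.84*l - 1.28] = -8.34*l^2 + 2.88*l + 2.84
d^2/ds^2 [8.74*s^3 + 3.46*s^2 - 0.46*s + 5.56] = 52.44*s + 6.92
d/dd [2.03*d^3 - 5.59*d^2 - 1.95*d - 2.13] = 6.09*d^2 - 11.18*d - 1.95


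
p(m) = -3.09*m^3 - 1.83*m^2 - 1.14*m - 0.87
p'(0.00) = -1.14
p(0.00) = -0.87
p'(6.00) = -356.82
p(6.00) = -741.03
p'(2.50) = -68.23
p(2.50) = -63.44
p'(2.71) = -79.14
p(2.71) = -78.90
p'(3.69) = -140.87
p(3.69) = -185.25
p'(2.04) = -47.18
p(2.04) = -37.04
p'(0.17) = -2.03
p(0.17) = -1.13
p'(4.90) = -241.65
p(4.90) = -413.93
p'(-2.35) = -43.73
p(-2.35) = 31.80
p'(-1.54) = -17.49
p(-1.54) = 7.83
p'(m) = -9.27*m^2 - 3.66*m - 1.14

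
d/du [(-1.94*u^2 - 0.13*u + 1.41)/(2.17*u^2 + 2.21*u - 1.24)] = (-4.0053*u^2 - 1.3082*u - 2.9549)/(4.7089*u^4 + 9.5914*u^3 - 0.4975*u^2 - 5.4808*u + 1.5376)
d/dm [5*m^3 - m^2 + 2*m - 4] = 15*m^2 - 2*m + 2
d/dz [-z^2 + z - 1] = 1 - 2*z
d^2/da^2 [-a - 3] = 0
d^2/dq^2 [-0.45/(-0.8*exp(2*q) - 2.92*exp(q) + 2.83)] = (-(1.44*exp(q) + 1.314)*(0.8*exp(2*q) + 2.92*exp(q) - 2.83) + 0.45*(1.6*exp(q) + 2.92)*(3.2*exp(q) + 5.84)*exp(q))*exp(q)/(0.8*exp(2*q) + 2.92*exp(q) - 2.83)^3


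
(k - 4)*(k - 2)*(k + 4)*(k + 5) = k^4 + 3*k^3 - 26*k^2 - 48*k + 160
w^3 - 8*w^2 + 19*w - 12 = (w - 4)*(w - 3)*(w - 1)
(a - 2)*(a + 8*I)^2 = a^3 - 2*a^2 + 16*I*a^2 - 64*a - 32*I*a + 128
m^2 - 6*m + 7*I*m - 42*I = (m - 6)*(m + 7*I)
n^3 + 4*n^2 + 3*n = n*(n + 1)*(n + 3)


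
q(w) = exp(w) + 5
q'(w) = exp(w)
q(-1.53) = 5.22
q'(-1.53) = 0.22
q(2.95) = 24.11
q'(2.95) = 19.11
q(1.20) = 8.32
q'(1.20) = 3.32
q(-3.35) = 5.04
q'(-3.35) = 0.04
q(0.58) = 6.79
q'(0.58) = 1.79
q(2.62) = 18.74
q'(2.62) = 13.74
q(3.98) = 58.52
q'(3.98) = 53.52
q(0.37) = 6.45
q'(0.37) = 1.45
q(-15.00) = 5.00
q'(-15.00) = 0.00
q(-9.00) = 5.00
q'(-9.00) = 0.00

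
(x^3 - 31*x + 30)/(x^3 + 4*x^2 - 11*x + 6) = (x - 5)/(x - 1)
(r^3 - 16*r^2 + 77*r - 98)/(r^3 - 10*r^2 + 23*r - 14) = (r - 7)/(r - 1)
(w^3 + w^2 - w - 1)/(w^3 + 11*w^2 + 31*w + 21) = (w^2 - 1)/(w^2 + 10*w + 21)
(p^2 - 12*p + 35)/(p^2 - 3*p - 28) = (p - 5)/(p + 4)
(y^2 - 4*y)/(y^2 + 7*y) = (y - 4)/(y + 7)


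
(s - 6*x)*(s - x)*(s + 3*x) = s^3 - 4*s^2*x - 15*s*x^2 + 18*x^3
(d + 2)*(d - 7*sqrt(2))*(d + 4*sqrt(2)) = d^3 - 3*sqrt(2)*d^2 + 2*d^2 - 56*d - 6*sqrt(2)*d - 112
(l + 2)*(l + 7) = l^2 + 9*l + 14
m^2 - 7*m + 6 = (m - 6)*(m - 1)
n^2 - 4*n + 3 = (n - 3)*(n - 1)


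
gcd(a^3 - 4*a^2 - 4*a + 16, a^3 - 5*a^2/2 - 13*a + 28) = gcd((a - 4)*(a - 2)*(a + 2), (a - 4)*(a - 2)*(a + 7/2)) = a^2 - 6*a + 8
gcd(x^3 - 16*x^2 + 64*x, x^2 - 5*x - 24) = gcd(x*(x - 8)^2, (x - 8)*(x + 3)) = x - 8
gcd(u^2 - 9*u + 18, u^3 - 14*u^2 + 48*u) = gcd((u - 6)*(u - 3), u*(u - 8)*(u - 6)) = u - 6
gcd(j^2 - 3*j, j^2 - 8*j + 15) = j - 3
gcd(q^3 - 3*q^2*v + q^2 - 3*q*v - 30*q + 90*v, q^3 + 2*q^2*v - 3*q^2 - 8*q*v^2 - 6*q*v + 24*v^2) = 1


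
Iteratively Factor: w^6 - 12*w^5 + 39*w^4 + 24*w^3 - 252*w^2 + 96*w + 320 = (w + 2)*(w^5 - 14*w^4 + 67*w^3 - 110*w^2 - 32*w + 160) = (w - 5)*(w + 2)*(w^4 - 9*w^3 + 22*w^2 - 32) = (w - 5)*(w + 1)*(w + 2)*(w^3 - 10*w^2 + 32*w - 32) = (w - 5)*(w - 4)*(w + 1)*(w + 2)*(w^2 - 6*w + 8) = (w - 5)*(w - 4)^2*(w + 1)*(w + 2)*(w - 2)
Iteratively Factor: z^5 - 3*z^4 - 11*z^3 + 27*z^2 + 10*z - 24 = (z - 4)*(z^4 + z^3 - 7*z^2 - z + 6) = (z - 4)*(z + 1)*(z^3 - 7*z + 6) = (z - 4)*(z + 1)*(z + 3)*(z^2 - 3*z + 2) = (z - 4)*(z - 2)*(z + 1)*(z + 3)*(z - 1)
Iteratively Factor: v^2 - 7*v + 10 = (v - 5)*(v - 2)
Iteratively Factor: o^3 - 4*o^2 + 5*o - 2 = (o - 2)*(o^2 - 2*o + 1) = (o - 2)*(o - 1)*(o - 1)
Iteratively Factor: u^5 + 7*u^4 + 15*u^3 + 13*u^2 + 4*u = (u)*(u^4 + 7*u^3 + 15*u^2 + 13*u + 4) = u*(u + 1)*(u^3 + 6*u^2 + 9*u + 4) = u*(u + 1)^2*(u^2 + 5*u + 4) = u*(u + 1)^3*(u + 4)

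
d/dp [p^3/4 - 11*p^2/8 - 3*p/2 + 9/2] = 3*p^2/4 - 11*p/4 - 3/2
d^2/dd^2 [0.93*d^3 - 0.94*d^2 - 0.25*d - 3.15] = 5.58*d - 1.88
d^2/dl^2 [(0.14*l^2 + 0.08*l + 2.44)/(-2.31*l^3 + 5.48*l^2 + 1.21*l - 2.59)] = (-1.494108*l^6 - 2.561328*l^5 - 152.512668*l^4 + 502.53058*l^3 - 404.903496*l^2 - 16.297992*l - 78.787316)/(12.326391*l^9 - 87.725484*l^8 + 188.740629*l^7 - 31.202207*l^6 - 295.581891*l^5 + 165.83055*l^4 + 147.758204*l^3 - 98.905107*l^2 - 24.350403*l + 17.373979)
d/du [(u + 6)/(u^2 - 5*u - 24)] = (u^2 - 5*u - (u + 6)*(2*u - 5) - 24)/(-u^2 + 5*u + 24)^2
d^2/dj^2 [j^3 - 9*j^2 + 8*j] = 6*j - 18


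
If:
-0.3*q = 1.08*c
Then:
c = -0.277777777777778*q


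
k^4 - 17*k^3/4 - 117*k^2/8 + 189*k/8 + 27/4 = (k - 6)*(k - 3/2)*(k + 1/4)*(k + 3)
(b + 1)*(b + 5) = b^2 + 6*b + 5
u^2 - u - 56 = (u - 8)*(u + 7)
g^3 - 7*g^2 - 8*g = g*(g - 8)*(g + 1)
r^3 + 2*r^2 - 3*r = r*(r - 1)*(r + 3)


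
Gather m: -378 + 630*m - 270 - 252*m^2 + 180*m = -252*m^2 + 810*m - 648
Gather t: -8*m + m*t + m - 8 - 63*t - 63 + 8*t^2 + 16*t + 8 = -7*m + 8*t^2 + t*(m - 47) - 63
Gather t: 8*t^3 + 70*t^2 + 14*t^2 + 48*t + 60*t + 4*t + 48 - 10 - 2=8*t^3 + 84*t^2 + 112*t + 36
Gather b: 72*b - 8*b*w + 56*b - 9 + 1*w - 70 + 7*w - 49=b*(128 - 8*w) + 8*w - 128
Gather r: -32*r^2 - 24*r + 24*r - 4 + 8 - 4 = -32*r^2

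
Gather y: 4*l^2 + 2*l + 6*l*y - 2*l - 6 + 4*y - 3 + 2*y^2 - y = 4*l^2 + 2*y^2 + y*(6*l + 3) - 9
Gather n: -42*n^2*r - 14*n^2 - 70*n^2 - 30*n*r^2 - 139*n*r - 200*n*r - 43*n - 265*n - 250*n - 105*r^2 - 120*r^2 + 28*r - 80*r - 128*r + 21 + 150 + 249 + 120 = n^2*(-42*r - 84) + n*(-30*r^2 - 339*r - 558) - 225*r^2 - 180*r + 540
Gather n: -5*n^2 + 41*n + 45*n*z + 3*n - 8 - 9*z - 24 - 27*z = -5*n^2 + n*(45*z + 44) - 36*z - 32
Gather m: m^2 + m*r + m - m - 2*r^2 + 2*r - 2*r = m^2 + m*r - 2*r^2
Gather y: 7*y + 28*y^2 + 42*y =28*y^2 + 49*y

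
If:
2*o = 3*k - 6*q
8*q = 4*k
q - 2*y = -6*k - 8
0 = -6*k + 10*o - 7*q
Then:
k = 0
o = 0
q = 0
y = 4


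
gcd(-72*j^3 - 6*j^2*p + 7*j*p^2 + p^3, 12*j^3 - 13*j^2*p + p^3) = -12*j^2 + j*p + p^2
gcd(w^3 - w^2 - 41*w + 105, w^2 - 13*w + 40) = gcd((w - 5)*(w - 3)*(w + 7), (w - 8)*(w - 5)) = w - 5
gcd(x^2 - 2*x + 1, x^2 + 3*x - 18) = 1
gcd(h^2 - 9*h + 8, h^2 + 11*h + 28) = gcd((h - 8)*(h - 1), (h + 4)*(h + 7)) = 1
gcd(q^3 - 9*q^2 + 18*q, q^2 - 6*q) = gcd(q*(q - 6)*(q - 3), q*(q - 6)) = q^2 - 6*q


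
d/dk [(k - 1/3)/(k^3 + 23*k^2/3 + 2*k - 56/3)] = 2*(-9*k^3 - 30*k^2 + 23*k - 81)/(9*k^6 + 138*k^5 + 565*k^4 - 60*k^3 - 2540*k^2 - 672*k + 3136)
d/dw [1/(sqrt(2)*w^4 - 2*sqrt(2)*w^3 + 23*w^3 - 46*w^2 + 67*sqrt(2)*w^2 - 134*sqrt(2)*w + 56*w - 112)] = (-4*sqrt(2)*w^3 - 69*w^2 + 6*sqrt(2)*w^2 - 134*sqrt(2)*w + 92*w - 56 + 134*sqrt(2))/(sqrt(2)*w^4 - 2*sqrt(2)*w^3 + 23*w^3 - 46*w^2 + 67*sqrt(2)*w^2 - 134*sqrt(2)*w + 56*w - 112)^2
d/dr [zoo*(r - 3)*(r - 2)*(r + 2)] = zoo*(r^2 + r + 1)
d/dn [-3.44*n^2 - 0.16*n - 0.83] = -6.88*n - 0.16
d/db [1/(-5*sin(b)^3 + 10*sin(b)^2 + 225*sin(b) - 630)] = (3*sin(b)^2 - 4*sin(b) - 45)*cos(b)/(5*(sin(b)^3 - 2*sin(b)^2 - 45*sin(b) + 126)^2)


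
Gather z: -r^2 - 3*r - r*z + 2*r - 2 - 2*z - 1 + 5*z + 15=-r^2 - r + z*(3 - r) + 12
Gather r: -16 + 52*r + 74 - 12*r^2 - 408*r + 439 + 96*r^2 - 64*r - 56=84*r^2 - 420*r + 441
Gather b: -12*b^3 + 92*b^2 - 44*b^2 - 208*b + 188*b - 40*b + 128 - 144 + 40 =-12*b^3 + 48*b^2 - 60*b + 24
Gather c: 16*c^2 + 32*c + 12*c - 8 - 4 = 16*c^2 + 44*c - 12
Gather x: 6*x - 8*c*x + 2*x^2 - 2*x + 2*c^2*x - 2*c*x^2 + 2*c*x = x^2*(2 - 2*c) + x*(2*c^2 - 6*c + 4)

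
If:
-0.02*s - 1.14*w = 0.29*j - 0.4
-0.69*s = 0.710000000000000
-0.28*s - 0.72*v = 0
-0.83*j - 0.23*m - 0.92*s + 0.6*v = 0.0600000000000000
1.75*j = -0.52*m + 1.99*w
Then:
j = -4.78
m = 22.13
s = -1.03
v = 0.40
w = 1.58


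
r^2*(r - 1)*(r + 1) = r^4 - r^2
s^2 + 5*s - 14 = (s - 2)*(s + 7)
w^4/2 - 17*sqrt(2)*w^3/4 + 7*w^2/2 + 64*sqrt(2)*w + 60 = (w/2 + sqrt(2))*(w - 6*sqrt(2))*(w - 5*sqrt(2))*(w + sqrt(2)/2)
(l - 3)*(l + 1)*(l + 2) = l^3 - 7*l - 6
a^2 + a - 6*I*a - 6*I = (a + 1)*(a - 6*I)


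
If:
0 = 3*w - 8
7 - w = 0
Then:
No Solution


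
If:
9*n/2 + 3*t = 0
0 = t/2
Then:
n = 0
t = 0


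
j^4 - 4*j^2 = j^2*(j - 2)*(j + 2)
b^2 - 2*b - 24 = (b - 6)*(b + 4)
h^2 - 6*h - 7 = (h - 7)*(h + 1)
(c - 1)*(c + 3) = c^2 + 2*c - 3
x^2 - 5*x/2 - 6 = (x - 4)*(x + 3/2)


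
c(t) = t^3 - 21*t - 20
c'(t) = 3*t^2 - 21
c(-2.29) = 16.08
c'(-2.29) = -5.27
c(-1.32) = 5.42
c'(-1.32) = -15.77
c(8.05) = 332.61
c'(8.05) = 173.41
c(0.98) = -39.64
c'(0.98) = -18.12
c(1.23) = -43.97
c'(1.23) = -16.46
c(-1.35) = 5.89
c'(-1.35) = -15.53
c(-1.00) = 0.00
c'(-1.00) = -18.00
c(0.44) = -29.15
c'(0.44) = -20.42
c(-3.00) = 16.00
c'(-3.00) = 6.00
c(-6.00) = -110.00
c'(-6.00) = 87.00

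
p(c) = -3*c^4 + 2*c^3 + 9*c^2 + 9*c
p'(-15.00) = 41589.00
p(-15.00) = -156735.00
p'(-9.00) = 9081.00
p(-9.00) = -20493.00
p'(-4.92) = 1494.82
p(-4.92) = -1822.46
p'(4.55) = -915.24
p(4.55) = -870.12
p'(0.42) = 16.73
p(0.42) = 5.42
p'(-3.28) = 437.96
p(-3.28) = -350.50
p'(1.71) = -2.68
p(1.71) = 26.06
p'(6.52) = -2944.59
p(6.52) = -4425.79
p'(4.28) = -744.88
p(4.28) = -646.50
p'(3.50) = -369.00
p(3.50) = -222.69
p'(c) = -12*c^3 + 6*c^2 + 18*c + 9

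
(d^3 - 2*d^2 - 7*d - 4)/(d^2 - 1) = (d^2 - 3*d - 4)/(d - 1)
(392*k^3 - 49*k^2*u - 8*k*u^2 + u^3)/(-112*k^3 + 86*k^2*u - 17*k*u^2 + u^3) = (7*k + u)/(-2*k + u)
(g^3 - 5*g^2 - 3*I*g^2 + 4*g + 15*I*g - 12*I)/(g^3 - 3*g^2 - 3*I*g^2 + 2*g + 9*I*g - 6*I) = (g - 4)/(g - 2)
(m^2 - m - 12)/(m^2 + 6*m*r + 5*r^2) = (m^2 - m - 12)/(m^2 + 6*m*r + 5*r^2)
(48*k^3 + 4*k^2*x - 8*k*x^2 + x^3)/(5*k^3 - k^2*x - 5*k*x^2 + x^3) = (48*k^3 + 4*k^2*x - 8*k*x^2 + x^3)/(5*k^3 - k^2*x - 5*k*x^2 + x^3)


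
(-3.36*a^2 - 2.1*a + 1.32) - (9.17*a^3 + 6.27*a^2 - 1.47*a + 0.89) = -9.17*a^3 - 9.63*a^2 - 0.63*a + 0.43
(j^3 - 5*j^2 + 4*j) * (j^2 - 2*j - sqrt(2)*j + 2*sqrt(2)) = j^5 - 7*j^4 - sqrt(2)*j^4 + 7*sqrt(2)*j^3 + 14*j^3 - 14*sqrt(2)*j^2 - 8*j^2 + 8*sqrt(2)*j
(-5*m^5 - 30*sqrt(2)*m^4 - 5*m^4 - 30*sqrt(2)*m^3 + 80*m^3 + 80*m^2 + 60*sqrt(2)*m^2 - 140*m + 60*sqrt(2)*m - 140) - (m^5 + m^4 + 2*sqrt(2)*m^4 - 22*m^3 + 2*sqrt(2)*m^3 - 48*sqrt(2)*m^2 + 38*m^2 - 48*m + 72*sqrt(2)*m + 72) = -6*m^5 - 32*sqrt(2)*m^4 - 6*m^4 - 32*sqrt(2)*m^3 + 102*m^3 + 42*m^2 + 108*sqrt(2)*m^2 - 92*m - 12*sqrt(2)*m - 212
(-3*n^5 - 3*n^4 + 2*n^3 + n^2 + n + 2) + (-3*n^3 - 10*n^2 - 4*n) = -3*n^5 - 3*n^4 - n^3 - 9*n^2 - 3*n + 2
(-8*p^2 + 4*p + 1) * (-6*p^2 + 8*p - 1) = 48*p^4 - 88*p^3 + 34*p^2 + 4*p - 1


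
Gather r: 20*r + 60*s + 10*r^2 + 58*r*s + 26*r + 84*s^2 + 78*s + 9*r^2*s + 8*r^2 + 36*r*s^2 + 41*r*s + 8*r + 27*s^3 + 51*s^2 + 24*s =r^2*(9*s + 18) + r*(36*s^2 + 99*s + 54) + 27*s^3 + 135*s^2 + 162*s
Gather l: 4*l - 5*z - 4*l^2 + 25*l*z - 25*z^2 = -4*l^2 + l*(25*z + 4) - 25*z^2 - 5*z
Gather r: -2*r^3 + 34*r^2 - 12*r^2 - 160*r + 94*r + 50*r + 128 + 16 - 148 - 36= -2*r^3 + 22*r^2 - 16*r - 40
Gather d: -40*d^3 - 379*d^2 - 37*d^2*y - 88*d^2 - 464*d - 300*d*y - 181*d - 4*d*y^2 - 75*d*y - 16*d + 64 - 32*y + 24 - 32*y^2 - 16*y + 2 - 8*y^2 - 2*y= -40*d^3 + d^2*(-37*y - 467) + d*(-4*y^2 - 375*y - 661) - 40*y^2 - 50*y + 90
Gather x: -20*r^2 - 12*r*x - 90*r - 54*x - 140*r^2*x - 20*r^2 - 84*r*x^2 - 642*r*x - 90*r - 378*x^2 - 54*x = -40*r^2 - 180*r + x^2*(-84*r - 378) + x*(-140*r^2 - 654*r - 108)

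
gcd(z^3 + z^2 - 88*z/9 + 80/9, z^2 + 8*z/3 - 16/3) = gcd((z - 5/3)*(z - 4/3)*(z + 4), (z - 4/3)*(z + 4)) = z^2 + 8*z/3 - 16/3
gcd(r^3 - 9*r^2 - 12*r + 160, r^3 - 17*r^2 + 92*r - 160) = r^2 - 13*r + 40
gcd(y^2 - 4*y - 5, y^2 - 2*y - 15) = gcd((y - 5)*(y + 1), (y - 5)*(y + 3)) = y - 5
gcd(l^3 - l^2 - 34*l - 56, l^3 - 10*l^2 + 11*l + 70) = l^2 - 5*l - 14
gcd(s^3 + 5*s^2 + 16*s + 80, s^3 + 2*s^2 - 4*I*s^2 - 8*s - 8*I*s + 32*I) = s - 4*I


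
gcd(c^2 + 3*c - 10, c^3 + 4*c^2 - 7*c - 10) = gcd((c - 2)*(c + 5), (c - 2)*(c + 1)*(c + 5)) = c^2 + 3*c - 10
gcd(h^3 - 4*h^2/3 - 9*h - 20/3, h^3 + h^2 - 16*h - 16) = h^2 - 3*h - 4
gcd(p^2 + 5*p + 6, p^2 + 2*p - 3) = p + 3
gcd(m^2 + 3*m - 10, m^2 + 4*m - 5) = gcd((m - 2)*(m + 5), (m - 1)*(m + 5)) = m + 5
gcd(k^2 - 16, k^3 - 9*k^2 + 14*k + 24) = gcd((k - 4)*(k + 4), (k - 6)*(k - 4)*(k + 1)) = k - 4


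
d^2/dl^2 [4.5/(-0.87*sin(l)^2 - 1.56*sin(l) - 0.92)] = (13.6242*sin(l)^4 + 18.3222*sin(l)^3 - 23.8923*sin(l)^2 - 43.1028*sin(l) - 14.6988)/(0.87*sin(l)^2 + 1.56*sin(l) + 0.92)^3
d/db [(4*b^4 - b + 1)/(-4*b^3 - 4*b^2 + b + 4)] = ((1 - 16*b^3)*(4*b^3 + 4*b^2 - b - 4) + (12*b^2 + 8*b - 1)*(4*b^4 - b + 1))/(4*b^3 + 4*b^2 - b - 4)^2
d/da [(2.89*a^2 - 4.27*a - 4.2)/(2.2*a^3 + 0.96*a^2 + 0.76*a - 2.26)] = (-6.358*a^4 + 18.788*a^3 + 34.0156*a^2 - 4.9988*a + 12.8422)/(4.84*a^6 + 4.224*a^5 + 4.2656*a^4 - 8.4848*a^3 - 3.7616*a^2 - 3.4352*a + 5.1076)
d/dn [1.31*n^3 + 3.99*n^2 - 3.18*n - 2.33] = 3.93*n^2 + 7.98*n - 3.18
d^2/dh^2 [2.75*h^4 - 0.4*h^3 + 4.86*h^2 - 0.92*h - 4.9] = 33.0*h^2 - 2.4*h + 9.72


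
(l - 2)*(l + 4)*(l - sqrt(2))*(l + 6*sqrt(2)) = l^4 + 2*l^3 + 5*sqrt(2)*l^3 - 20*l^2 + 10*sqrt(2)*l^2 - 40*sqrt(2)*l - 24*l + 96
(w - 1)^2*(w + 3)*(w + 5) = w^4 + 6*w^3 - 22*w + 15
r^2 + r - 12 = (r - 3)*(r + 4)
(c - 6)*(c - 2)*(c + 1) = c^3 - 7*c^2 + 4*c + 12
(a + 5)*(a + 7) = a^2 + 12*a + 35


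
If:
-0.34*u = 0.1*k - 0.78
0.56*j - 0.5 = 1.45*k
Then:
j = 21.0892857142857 - 8.80357142857143*u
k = 7.8 - 3.4*u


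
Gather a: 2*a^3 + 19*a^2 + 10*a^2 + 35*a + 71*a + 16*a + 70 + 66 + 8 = 2*a^3 + 29*a^2 + 122*a + 144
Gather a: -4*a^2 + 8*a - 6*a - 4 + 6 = -4*a^2 + 2*a + 2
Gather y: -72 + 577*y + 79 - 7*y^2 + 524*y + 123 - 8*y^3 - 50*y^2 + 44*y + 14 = -8*y^3 - 57*y^2 + 1145*y + 144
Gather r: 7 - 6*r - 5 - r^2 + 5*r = -r^2 - r + 2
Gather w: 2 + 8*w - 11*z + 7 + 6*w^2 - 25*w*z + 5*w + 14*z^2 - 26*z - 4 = 6*w^2 + w*(13 - 25*z) + 14*z^2 - 37*z + 5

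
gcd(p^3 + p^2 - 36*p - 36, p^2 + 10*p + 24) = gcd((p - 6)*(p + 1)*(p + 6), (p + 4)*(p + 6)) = p + 6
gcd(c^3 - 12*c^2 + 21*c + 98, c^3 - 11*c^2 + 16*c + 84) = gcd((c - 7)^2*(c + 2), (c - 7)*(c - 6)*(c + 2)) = c^2 - 5*c - 14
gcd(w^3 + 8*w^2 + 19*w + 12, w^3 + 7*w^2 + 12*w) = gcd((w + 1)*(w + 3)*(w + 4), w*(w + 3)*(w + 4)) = w^2 + 7*w + 12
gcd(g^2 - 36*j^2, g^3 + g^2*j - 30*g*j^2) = g + 6*j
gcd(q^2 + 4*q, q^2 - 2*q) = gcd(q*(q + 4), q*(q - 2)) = q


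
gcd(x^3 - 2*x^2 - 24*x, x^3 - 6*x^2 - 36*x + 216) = x - 6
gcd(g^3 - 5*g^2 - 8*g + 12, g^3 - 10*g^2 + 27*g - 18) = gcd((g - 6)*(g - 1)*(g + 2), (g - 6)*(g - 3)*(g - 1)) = g^2 - 7*g + 6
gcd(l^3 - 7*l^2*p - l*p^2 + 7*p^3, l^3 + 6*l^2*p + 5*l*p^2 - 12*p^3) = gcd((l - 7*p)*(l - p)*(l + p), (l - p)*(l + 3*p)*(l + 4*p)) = -l + p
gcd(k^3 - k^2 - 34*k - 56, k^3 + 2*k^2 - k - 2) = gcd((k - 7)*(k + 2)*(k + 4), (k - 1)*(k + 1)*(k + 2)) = k + 2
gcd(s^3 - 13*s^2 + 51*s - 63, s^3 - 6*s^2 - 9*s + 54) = s - 3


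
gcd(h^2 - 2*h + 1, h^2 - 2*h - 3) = 1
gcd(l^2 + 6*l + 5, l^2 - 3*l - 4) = l + 1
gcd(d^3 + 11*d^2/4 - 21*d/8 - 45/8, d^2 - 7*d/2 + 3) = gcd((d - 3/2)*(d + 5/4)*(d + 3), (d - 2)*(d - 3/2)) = d - 3/2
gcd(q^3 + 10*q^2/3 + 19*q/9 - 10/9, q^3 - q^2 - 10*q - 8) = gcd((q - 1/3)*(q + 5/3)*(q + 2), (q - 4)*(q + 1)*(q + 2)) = q + 2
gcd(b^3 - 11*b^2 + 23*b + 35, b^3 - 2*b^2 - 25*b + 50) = b - 5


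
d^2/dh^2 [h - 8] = 0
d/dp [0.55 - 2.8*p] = -2.80000000000000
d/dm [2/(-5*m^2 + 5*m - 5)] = 2*(2*m - 1)/(5*(m^2 - m + 1)^2)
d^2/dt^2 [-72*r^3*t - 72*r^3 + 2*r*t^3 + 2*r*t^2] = 4*r*(3*t + 1)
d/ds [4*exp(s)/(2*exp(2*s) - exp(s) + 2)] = 8*(1 - exp(2*s))*exp(s)/(4*exp(4*s) - 4*exp(3*s) + 9*exp(2*s) - 4*exp(s) + 4)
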